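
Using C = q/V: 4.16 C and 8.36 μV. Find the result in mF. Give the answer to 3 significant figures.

498000000 mF

(4.16) / (8.36e-6) = 0.49761e6 F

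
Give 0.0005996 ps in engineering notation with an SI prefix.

= 599.6e-18 s; 1e-18 is atto.

599.6 as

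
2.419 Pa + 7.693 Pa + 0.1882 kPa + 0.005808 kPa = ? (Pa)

204.12 Pa

In Pa:
  2.419 Pa → 2.419
  7.693 Pa → 7.693
  0.1882 kPa = 0.1882 × 10³ Pa = 188.2
  0.005808 kPa = 0.005808 × 10³ Pa = 5.808
Sum: 2.419 + 7.693 + 188.2 + 5.808 = 204.12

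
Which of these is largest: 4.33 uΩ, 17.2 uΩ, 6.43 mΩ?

6.43 mΩ

4.33 uΩ = 0.00000433 Ω
17.2 uΩ = 0.0000172 Ω
6.43 mΩ = 0.00643 Ω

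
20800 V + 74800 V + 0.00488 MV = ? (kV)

In kV:
  20800 V = 20800 × 10^-3 kV = 20.8
  74800 V = 74800 × 10^-3 kV = 74.8
  0.00488 MV = 0.00488 × 10^3 kV = 4.88
Sum: 20.8 + 74.8 + 4.88 = 100.48

100.48 kV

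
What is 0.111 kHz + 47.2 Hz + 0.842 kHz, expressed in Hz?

In Hz:
  0.111 kHz = 0.111 × 10³ Hz = 111
  47.2 Hz → 47.2
  0.842 kHz = 0.842 × 10³ Hz = 842
Sum: 111 + 47.2 + 842 = 1000.2

1000.2 Hz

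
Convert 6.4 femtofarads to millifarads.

0.0000000000064 millifarads

femto = 10⁻¹⁵, milli = 10⁻³; factor is 10⁻¹².
6.4 × 10⁻¹² = 0.0000000000064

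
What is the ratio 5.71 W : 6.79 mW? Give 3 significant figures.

841

(5.71) / (6.79 × 10^-3) = 0.8409 × 10^3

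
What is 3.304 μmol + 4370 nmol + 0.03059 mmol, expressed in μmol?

In μmol:
  3.304 μmol → 3.304
  4370 nmol = 4370 × 10^-3 μmol = 4.37
  0.03059 mmol = 0.03059 × 10^3 μmol = 30.59
Sum: 3.304 + 4.37 + 30.59 = 38.264

38.264 μmol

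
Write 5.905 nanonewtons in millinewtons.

0.000005905 millinewtons

nano = 1e-9, milli = 1e-3; factor is 1e-6.
5.905 × 1e-6 = 0.000005905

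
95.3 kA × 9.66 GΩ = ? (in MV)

95.3 × 10^3 × 9.66 × 10^9 = 920.598 × 10^12 V

920598000 MV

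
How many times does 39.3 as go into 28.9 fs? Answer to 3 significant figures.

(28.9e-15) / (39.3e-18) = 0.7354e3

735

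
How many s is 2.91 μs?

0.00000291 s

micro = 10⁻⁶, (no prefix) = 10⁰; factor is 10⁻⁶.
2.91 × 10⁻⁶ = 0.00000291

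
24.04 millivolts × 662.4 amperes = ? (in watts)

15.924096 watts

24.04 × 10^-3 × 662.4 = 15924.096 × 10^-3 W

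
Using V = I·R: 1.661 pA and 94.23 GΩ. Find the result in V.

1.661e-12 × 94.23e9 = 156.51603e-3 V

0.15651603 V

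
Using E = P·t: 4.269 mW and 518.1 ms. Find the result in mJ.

2.2117689 mJ

4.269e-3 × 518.1e-3 = 2211.7689e-6 J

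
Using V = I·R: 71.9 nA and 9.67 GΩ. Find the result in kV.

71.9 × 10^-9 × 9.67 × 10^9 = 695.273 V

0.695273 kV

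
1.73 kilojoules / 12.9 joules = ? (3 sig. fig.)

134

(1.73 × 10³) / (12.9) = 0.1341 × 10³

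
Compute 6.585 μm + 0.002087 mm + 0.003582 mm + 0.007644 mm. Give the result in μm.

In μm:
  6.585 μm → 6.585
  0.002087 mm = 0.002087e3 μm = 2.087
  0.003582 mm = 0.003582e3 μm = 3.582
  0.007644 mm = 0.007644e3 μm = 7.644
Sum: 6.585 + 2.087 + 3.582 + 7.644 = 19.898

19.898 μm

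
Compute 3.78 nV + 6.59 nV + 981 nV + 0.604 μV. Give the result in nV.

1595.37 nV

In nV:
  3.78 nV → 3.78
  6.59 nV → 6.59
  981 nV → 981
  0.604 μV = 0.604 × 10^3 nV = 604
Sum: 3.78 + 6.59 + 981 + 604 = 1595.37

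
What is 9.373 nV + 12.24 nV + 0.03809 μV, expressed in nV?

59.703 nV

In nV:
  9.373 nV → 9.373
  12.24 nV → 12.24
  0.03809 μV = 0.03809e3 nV = 38.09
Sum: 9.373 + 12.24 + 38.09 = 59.703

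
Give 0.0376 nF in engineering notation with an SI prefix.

= 37.6e-12 F; 1e-12 is pico.

37.6 pF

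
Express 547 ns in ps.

nano = 10⁻⁹, pico = 10⁻¹²; factor is 10³.
547 × 10³ = 547000

547000 ps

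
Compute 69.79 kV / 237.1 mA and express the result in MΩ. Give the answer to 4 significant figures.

(69.79e3) / (237.1e-3) = 0.294348e6 Ω

0.2943 MΩ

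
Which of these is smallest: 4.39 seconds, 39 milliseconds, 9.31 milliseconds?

9.31 milliseconds

4.39 seconds = 4.39 seconds
39 milliseconds = 0.039 seconds
9.31 milliseconds = 0.00931 seconds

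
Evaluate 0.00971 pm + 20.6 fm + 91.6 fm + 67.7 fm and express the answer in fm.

In fm:
  0.00971 pm = 0.00971e3 fm = 9.71
  20.6 fm → 20.6
  91.6 fm → 91.6
  67.7 fm → 67.7
Sum: 9.71 + 20.6 + 91.6 + 67.7 = 189.61

189.61 fm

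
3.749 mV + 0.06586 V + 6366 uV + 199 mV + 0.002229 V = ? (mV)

277.204 mV

In mV:
  3.749 mV → 3.749
  0.06586 V = 0.06586 × 10^3 mV = 65.86
  6366 uV = 6366 × 10^-3 mV = 6.366
  199 mV → 199
  0.002229 V = 0.002229 × 10^3 mV = 2.229
Sum: 3.749 + 65.86 + 6.366 + 199 + 2.229 = 277.204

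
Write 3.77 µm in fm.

3770000000 fm

micro = 10⁻⁶, femto = 10⁻¹⁵; factor is 10⁹.
3.77 × 10⁹ = 3770000000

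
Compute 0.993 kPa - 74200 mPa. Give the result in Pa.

918.8 Pa

In Pa:
  0.993 kPa = 0.993 × 10^3 Pa = 993
  74200 mPa = 74200 × 10^-3 Pa = 74.2
Difference: 993 - 74.2 = 918.8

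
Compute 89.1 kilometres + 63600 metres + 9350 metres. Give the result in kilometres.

162.05 kilometres

In kilometres:
  89.1 kilometres → 89.1
  63600 metres = 63600e-3 kilometres = 63.6
  9350 metres = 9350e-3 kilometres = 9.35
Sum: 89.1 + 63.6 + 9.35 = 162.05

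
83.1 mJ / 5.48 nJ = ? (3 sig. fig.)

15200000

(83.1 × 10⁻³) / (5.48 × 10⁻⁹) = 15.16 × 10⁶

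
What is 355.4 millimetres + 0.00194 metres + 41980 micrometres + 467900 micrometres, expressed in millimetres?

In millimetres:
  355.4 millimetres → 355.4
  0.00194 metres = 0.00194e3 millimetres = 1.94
  41980 micrometres = 41980e-3 millimetres = 41.98
  467900 micrometres = 467900e-3 millimetres = 467.9
Sum: 355.4 + 1.94 + 41.98 + 467.9 = 867.22

867.22 millimetres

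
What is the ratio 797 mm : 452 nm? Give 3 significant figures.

1760000

(797 × 10⁻³) / (452 × 10⁻⁹) = 1.763 × 10⁶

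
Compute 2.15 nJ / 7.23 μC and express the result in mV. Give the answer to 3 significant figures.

(2.15e-9) / (7.23e-6) = 0.29737e-3 V

0.297 mV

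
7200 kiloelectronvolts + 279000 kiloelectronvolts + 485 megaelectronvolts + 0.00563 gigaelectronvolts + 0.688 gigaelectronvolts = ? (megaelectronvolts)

In megaelectronvolts:
  7200 kiloelectronvolts = 7200 × 10^-3 megaelectronvolts = 7.2
  279000 kiloelectronvolts = 279000 × 10^-3 megaelectronvolts = 279
  485 megaelectronvolts → 485
  0.00563 gigaelectronvolts = 0.00563 × 10^3 megaelectronvolts = 5.63
  0.688 gigaelectronvolts = 0.688 × 10^3 megaelectronvolts = 688
Sum: 7.2 + 279 + 485 + 5.63 + 688 = 1464.83

1464.83 megaelectronvolts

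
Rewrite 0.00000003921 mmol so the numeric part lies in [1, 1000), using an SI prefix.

39.21 pmol

= 39.21 × 10⁻¹² mol; 10⁻¹² is pico.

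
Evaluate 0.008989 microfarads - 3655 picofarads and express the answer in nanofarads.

5.334 nanofarads

In nanofarads:
  0.008989 microfarads = 0.008989e3 nanofarads = 8.989
  3655 picofarads = 3655e-3 nanofarads = 3.655
Difference: 8.989 - 3.655 = 5.334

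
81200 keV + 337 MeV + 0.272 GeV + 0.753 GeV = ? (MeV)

1443.2 MeV

In MeV:
  81200 keV = 81200e-3 MeV = 81.2
  337 MeV → 337
  0.272 GeV = 0.272e3 MeV = 272
  0.753 GeV = 0.753e3 MeV = 753
Sum: 81.2 + 337 + 272 + 753 = 1443.2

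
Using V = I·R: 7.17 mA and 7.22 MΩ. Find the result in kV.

7.17 × 10⁻³ × 7.22 × 10⁶ = 51.7674 × 10³ V

51.7674 kV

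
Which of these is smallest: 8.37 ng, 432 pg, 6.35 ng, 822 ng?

8.37 ng = 0.00000000837 g
432 pg = 0.000000000432 g
6.35 ng = 0.00000000635 g
822 ng = 0.000000822 g

432 pg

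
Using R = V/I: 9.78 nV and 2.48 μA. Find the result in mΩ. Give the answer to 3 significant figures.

(9.78e-9) / (2.48e-6) = 3.9435e-3 Ω

3.94 mΩ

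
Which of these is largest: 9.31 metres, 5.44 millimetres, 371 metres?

371 metres

9.31 metres = 9.31 metres
5.44 millimetres = 0.00544 metres
371 metres = 371 metres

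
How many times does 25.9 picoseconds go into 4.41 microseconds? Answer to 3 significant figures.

170000

(4.41 × 10⁻⁶) / (25.9 × 10⁻¹²) = 0.1703 × 10⁶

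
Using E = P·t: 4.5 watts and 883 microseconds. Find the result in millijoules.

4.5 × 883 × 10^-6 = 3973.5 × 10^-6 J

3.9735 millijoules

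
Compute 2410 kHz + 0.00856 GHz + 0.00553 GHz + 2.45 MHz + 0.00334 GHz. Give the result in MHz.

In MHz:
  2410 kHz = 2410e-3 MHz = 2.41
  0.00856 GHz = 0.00856e3 MHz = 8.56
  0.00553 GHz = 0.00553e3 MHz = 5.53
  2.45 MHz → 2.45
  0.00334 GHz = 0.00334e3 MHz = 3.34
Sum: 2.41 + 8.56 + 5.53 + 2.45 + 3.34 = 22.29

22.29 MHz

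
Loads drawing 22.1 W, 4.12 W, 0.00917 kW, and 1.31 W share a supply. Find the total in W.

36.7 W

In W:
  22.1 W → 22.1
  4.12 W → 4.12
  0.00917 kW = 0.00917 × 10³ W = 9.17
  1.31 W → 1.31
Sum: 22.1 + 4.12 + 9.17 + 1.31 = 36.7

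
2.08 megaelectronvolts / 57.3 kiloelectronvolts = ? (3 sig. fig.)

(2.08 × 10^6) / (57.3 × 10^3) = 0.0363 × 10^3

36.3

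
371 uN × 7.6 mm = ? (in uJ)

371e-6 × 7.6e-3 = 2819.6e-9 J

2.8196 uJ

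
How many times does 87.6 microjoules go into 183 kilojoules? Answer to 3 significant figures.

2090000000

(183 × 10³) / (87.6 × 10⁻⁶) = 2.089 × 10⁹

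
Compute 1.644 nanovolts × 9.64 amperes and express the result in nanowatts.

15.84816 nanowatts

1.644e-9 × 9.64 = 15.84816e-9 W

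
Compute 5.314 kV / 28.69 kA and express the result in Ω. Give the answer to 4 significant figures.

0.1852 Ω

(5.314e3) / (28.69e3) = 0.185221 Ω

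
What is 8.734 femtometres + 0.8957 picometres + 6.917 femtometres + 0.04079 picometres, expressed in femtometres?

In femtometres:
  8.734 femtometres → 8.734
  0.8957 picometres = 0.8957 × 10³ femtometres = 895.7
  6.917 femtometres → 6.917
  0.04079 picometres = 0.04079 × 10³ femtometres = 40.79
Sum: 8.734 + 895.7 + 6.917 + 40.79 = 952.141

952.141 femtometres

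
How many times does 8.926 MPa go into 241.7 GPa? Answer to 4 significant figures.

27080

(241.7 × 10^9) / (8.926 × 10^6) = 27.078 × 10^3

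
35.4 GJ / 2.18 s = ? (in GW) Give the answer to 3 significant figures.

16.2 GW

(35.4 × 10^9) / (2.18) = 16.239 × 10^9 W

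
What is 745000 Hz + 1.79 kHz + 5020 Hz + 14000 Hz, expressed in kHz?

765.81 kHz

In kHz:
  745000 Hz = 745000 × 10⁻³ kHz = 745
  1.79 kHz → 1.79
  5020 Hz = 5020 × 10⁻³ kHz = 5.02
  14000 Hz = 14000 × 10⁻³ kHz = 14
Sum: 745 + 1.79 + 5.02 + 14 = 765.81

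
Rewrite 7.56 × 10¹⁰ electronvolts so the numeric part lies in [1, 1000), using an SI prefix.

75.6 gigaelectronvolts

= 75.6 × 10⁹ electronvolts; 10⁹ is giga.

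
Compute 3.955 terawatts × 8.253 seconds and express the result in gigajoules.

32640.615 gigajoules

3.955e12 × 8.253 = 32.640615e12 J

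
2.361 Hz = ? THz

0.000000000002361 THz

(no prefix) = 10^0, tera = 10^12; factor is 10^-12.
2.361 × 10^-12 = 0.000000000002361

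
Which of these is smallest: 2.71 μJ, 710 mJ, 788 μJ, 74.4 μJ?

2.71 μJ = 0.00000271 J
710 mJ = 0.71 J
788 μJ = 0.000788 J
74.4 μJ = 0.0000744 J

2.71 μJ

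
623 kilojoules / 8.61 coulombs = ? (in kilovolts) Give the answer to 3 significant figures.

(623e3) / (8.61) = 72.358e3 V

72.4 kilovolts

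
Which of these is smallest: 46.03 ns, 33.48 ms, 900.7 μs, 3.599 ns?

3.599 ns

46.03 ns = 0.00000004603 s
33.48 ms = 0.03348 s
900.7 μs = 0.0009007 s
3.599 ns = 0.000000003599 s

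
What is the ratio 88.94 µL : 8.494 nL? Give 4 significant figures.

(88.94 × 10⁻⁶) / (8.494 × 10⁻⁹) = 10.471 × 10³

10470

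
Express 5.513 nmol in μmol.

nano = 10⁻⁹, micro = 10⁻⁶; factor is 10⁻³.
5.513 × 10⁻³ = 0.005513

0.005513 μmol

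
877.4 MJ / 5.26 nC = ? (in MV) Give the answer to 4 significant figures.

166800000000 MV

(877.4e6) / (5.26e-9) = 166.806e15 V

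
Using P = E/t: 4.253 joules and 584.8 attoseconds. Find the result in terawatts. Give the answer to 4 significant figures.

(4.253) / (584.8 × 10^-18) = 0.00727257 × 10^18 W

7273 terawatts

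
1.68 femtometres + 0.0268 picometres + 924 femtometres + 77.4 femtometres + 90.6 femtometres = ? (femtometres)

In femtometres:
  1.68 femtometres → 1.68
  0.0268 picometres = 0.0268 × 10³ femtometres = 26.8
  924 femtometres → 924
  77.4 femtometres → 77.4
  90.6 femtometres → 90.6
Sum: 1.68 + 26.8 + 924 + 77.4 + 90.6 = 1120.48

1120.48 femtometres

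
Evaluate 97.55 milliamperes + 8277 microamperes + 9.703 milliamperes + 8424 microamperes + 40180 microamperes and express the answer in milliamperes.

In milliamperes:
  97.55 milliamperes → 97.55
  8277 microamperes = 8277 × 10^-3 milliamperes = 8.277
  9.703 milliamperes → 9.703
  8424 microamperes = 8424 × 10^-3 milliamperes = 8.424
  40180 microamperes = 40180 × 10^-3 milliamperes = 40.18
Sum: 97.55 + 8.277 + 9.703 + 8.424 + 40.18 = 164.134

164.134 milliamperes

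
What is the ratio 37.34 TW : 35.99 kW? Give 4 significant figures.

(37.34 × 10^12) / (35.99 × 10^3) = 1.0375 × 10^9

1038000000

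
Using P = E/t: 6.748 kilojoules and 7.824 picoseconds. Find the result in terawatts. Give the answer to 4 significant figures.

862.5 terawatts

(6.748e3) / (7.824e-12) = 0.862474e15 W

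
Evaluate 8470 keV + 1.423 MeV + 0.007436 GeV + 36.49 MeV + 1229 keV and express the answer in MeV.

In MeV:
  8470 keV = 8470 × 10^-3 MeV = 8.47
  1.423 MeV → 1.423
  0.007436 GeV = 0.007436 × 10^3 MeV = 7.436
  36.49 MeV → 36.49
  1229 keV = 1229 × 10^-3 MeV = 1.229
Sum: 8.47 + 1.423 + 7.436 + 36.49 + 1.229 = 55.048

55.048 MeV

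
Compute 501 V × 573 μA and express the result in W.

501 × 573e-6 = 287073e-6 W

0.287073 W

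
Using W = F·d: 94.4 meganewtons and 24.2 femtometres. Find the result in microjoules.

2.28448 microjoules

94.4e6 × 24.2e-15 = 2284.48e-9 J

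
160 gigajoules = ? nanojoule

giga = 10^9, nano = 10^-9; factor is 10^18.
160 × 10^18 = 160000000000000000000

160000000000000000000 nanojoules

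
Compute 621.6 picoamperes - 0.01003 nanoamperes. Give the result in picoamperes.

611.57 picoamperes

In picoamperes:
  621.6 picoamperes → 621.6
  0.01003 nanoamperes = 0.01003 × 10^3 picoamperes = 10.03
Difference: 621.6 - 10.03 = 611.57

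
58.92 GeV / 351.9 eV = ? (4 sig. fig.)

167400000

(58.92e9) / (351.9) = 0.16743e9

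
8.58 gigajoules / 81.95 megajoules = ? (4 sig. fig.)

104.7

(8.58 × 10^9) / (81.95 × 10^6) = 0.1047 × 10^3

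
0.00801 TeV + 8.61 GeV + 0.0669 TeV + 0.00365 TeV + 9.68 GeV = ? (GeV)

In GeV:
  0.00801 TeV = 0.00801 × 10^3 GeV = 8.01
  8.61 GeV → 8.61
  0.0669 TeV = 0.0669 × 10^3 GeV = 66.9
  0.00365 TeV = 0.00365 × 10^3 GeV = 3.65
  9.68 GeV → 9.68
Sum: 8.01 + 8.61 + 66.9 + 3.65 + 9.68 = 96.85

96.85 GeV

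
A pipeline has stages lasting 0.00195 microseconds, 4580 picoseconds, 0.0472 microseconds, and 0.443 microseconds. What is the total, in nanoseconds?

496.73 nanoseconds

In nanoseconds:
  0.00195 microseconds = 0.00195e3 nanoseconds = 1.95
  4580 picoseconds = 4580e-3 nanoseconds = 4.58
  0.0472 microseconds = 0.0472e3 nanoseconds = 47.2
  0.443 microseconds = 0.443e3 nanoseconds = 443
Sum: 1.95 + 4.58 + 47.2 + 443 = 496.73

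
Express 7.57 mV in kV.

milli = 10⁻³, kilo = 10³; factor is 10⁻⁶.
7.57 × 10⁻⁶ = 0.00000757

0.00000757 kV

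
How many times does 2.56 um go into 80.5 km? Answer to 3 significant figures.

31400000000

(80.5e3) / (2.56e-6) = 31.45e9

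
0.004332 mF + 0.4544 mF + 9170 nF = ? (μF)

In μF:
  0.004332 mF = 0.004332e3 μF = 4.332
  0.4544 mF = 0.4544e3 μF = 454.4
  9170 nF = 9170e-3 μF = 9.17
Sum: 4.332 + 454.4 + 9.17 = 467.902

467.902 μF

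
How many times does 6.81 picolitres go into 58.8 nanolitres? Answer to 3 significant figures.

8630

(58.8 × 10^-9) / (6.81 × 10^-12) = 8.634 × 10^3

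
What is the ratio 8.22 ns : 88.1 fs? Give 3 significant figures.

93300

(8.22 × 10⁻⁹) / (88.1 × 10⁻¹⁵) = 0.0933 × 10⁶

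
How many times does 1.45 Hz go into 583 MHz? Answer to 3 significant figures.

(583e6) / (1.45) = 402.1e6

402000000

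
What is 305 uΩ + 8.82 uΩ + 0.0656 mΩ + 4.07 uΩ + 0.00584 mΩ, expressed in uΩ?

In uΩ:
  305 uΩ → 305
  8.82 uΩ → 8.82
  0.0656 mΩ = 0.0656 × 10³ uΩ = 65.6
  4.07 uΩ → 4.07
  0.00584 mΩ = 0.00584 × 10³ uΩ = 5.84
Sum: 305 + 8.82 + 65.6 + 4.07 + 5.84 = 389.33

389.33 uΩ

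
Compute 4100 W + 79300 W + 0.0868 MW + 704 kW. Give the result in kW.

In kW:
  4100 W = 4100 × 10⁻³ kW = 4.1
  79300 W = 79300 × 10⁻³ kW = 79.3
  0.0868 MW = 0.0868 × 10³ kW = 86.8
  704 kW → 704
Sum: 4.1 + 79.3 + 86.8 + 704 = 874.2

874.2 kW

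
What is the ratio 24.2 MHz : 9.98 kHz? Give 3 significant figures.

(24.2 × 10⁶) / (9.98 × 10³) = 2.425 × 10³

2420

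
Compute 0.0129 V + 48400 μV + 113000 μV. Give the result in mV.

174.3 mV

In mV:
  0.0129 V = 0.0129e3 mV = 12.9
  48400 μV = 48400e-3 mV = 48.4
  113000 μV = 113000e-3 mV = 113
Sum: 12.9 + 48.4 + 113 = 174.3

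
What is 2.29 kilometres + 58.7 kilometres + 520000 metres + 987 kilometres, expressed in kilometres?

In kilometres:
  2.29 kilometres → 2.29
  58.7 kilometres → 58.7
  520000 metres = 520000e-3 kilometres = 520
  987 kilometres → 987
Sum: 2.29 + 58.7 + 520 + 987 = 1567.99

1567.99 kilometres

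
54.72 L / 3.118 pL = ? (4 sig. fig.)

17550000000000

(54.72) / (3.118 × 10⁻¹²) = 17.55 × 10¹²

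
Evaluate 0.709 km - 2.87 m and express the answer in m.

706.13 m

In m:
  0.709 km = 0.709 × 10³ m = 709
  2.87 m → 2.87
Difference: 709 - 2.87 = 706.13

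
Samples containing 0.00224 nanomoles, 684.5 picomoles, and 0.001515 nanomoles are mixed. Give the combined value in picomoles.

In picomoles:
  0.00224 nanomoles = 0.00224 × 10^3 picomoles = 2.24
  684.5 picomoles → 684.5
  0.001515 nanomoles = 0.001515 × 10^3 picomoles = 1.515
Sum: 2.24 + 684.5 + 1.515 = 688.255

688.255 picomoles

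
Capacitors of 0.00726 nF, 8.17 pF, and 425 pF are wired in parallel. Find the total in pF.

440.43 pF

In pF:
  0.00726 nF = 0.00726 × 10³ pF = 7.26
  8.17 pF → 8.17
  425 pF → 425
Sum: 7.26 + 8.17 + 425 = 440.43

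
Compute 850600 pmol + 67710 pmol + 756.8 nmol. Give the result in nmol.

In nmol:
  850600 pmol = 850600 × 10⁻³ nmol = 850.6
  67710 pmol = 67710 × 10⁻³ nmol = 67.71
  756.8 nmol → 756.8
Sum: 850.6 + 67.71 + 756.8 = 1675.11

1675.11 nmol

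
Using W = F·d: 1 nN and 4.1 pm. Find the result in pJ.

0.0000000041 pJ

1 × 10^-9 × 4.1 × 10^-12 = 4.1 × 10^-21 J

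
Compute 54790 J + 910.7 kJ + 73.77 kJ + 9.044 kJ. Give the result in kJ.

1048.304 kJ

In kJ:
  54790 J = 54790e-3 kJ = 54.79
  910.7 kJ → 910.7
  73.77 kJ → 73.77
  9.044 kJ → 9.044
Sum: 54.79 + 910.7 + 73.77 + 9.044 = 1048.304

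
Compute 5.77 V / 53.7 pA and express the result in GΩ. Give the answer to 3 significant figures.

(5.77) / (53.7 × 10⁻¹²) = 0.10745 × 10¹² Ω

107 GΩ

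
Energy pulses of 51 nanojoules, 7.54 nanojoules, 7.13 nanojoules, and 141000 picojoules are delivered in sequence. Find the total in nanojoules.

In nanojoules:
  51 nanojoules → 51
  7.54 nanojoules → 7.54
  7.13 nanojoules → 7.13
  141000 picojoules = 141000 × 10^-3 nanojoules = 141
Sum: 51 + 7.54 + 7.13 + 141 = 206.67

206.67 nanojoules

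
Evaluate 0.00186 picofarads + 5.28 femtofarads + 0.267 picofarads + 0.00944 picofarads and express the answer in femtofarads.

283.58 femtofarads

In femtofarads:
  0.00186 picofarads = 0.00186e3 femtofarads = 1.86
  5.28 femtofarads → 5.28
  0.267 picofarads = 0.267e3 femtofarads = 267
  0.00944 picofarads = 0.00944e3 femtofarads = 9.44
Sum: 1.86 + 5.28 + 267 + 9.44 = 283.58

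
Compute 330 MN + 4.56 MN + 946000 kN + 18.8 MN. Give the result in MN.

1299.36 MN

In MN:
  330 MN → 330
  4.56 MN → 4.56
  946000 kN = 946000e-3 MN = 946
  18.8 MN → 18.8
Sum: 330 + 4.56 + 946 + 18.8 = 1299.36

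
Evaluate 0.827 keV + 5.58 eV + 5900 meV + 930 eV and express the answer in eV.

1768.48 eV

In eV:
  0.827 keV = 0.827 × 10^3 eV = 827
  5.58 eV → 5.58
  5900 meV = 5900 × 10^-3 eV = 5.9
  930 eV → 930
Sum: 827 + 5.58 + 5.9 + 930 = 1768.48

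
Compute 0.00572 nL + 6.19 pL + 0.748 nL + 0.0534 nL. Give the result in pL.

813.31 pL

In pL:
  0.00572 nL = 0.00572e3 pL = 5.72
  6.19 pL → 6.19
  0.748 nL = 0.748e3 pL = 748
  0.0534 nL = 0.0534e3 pL = 53.4
Sum: 5.72 + 6.19 + 748 + 53.4 = 813.31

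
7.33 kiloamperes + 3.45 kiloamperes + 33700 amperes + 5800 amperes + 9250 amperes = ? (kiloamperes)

59.53 kiloamperes

In kiloamperes:
  7.33 kiloamperes → 7.33
  3.45 kiloamperes → 3.45
  33700 amperes = 33700 × 10^-3 kiloamperes = 33.7
  5800 amperes = 5800 × 10^-3 kiloamperes = 5.8
  9250 amperes = 9250 × 10^-3 kiloamperes = 9.25
Sum: 7.33 + 3.45 + 33.7 + 5.8 + 9.25 = 59.53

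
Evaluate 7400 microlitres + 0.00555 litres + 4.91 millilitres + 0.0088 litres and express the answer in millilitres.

In millilitres:
  7400 microlitres = 7400 × 10^-3 millilitres = 7.4
  0.00555 litres = 0.00555 × 10^3 millilitres = 5.55
  4.91 millilitres → 4.91
  0.0088 litres = 0.0088 × 10^3 millilitres = 8.8
Sum: 7.4 + 5.55 + 4.91 + 8.8 = 26.66

26.66 millilitres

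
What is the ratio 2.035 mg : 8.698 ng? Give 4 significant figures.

234000

(2.035 × 10^-3) / (8.698 × 10^-9) = 0.23396 × 10^6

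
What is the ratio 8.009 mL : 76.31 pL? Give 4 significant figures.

105000000

(8.009 × 10^-3) / (76.31 × 10^-12) = 0.10495 × 10^9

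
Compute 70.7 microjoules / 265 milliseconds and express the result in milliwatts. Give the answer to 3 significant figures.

0.267 milliwatts

(70.7 × 10^-6) / (265 × 10^-3) = 0.26679 × 10^-3 W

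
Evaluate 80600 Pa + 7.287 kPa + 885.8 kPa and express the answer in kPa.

In kPa:
  80600 Pa = 80600 × 10^-3 kPa = 80.6
  7.287 kPa → 7.287
  885.8 kPa → 885.8
Sum: 80.6 + 7.287 + 885.8 = 973.687

973.687 kPa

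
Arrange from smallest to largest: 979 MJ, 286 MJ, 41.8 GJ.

286 MJ < 979 MJ < 41.8 GJ

979 MJ = 979000000 J
286 MJ = 286000000 J
41.8 GJ = 41800000000 J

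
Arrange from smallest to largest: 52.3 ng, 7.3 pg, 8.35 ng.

52.3 ng = 0.0000000523 g
7.3 pg = 0.0000000000073 g
8.35 ng = 0.00000000835 g

7.3 pg < 8.35 ng < 52.3 ng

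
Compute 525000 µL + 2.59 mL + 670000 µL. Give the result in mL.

In mL:
  525000 µL = 525000 × 10^-3 mL = 525
  2.59 mL → 2.59
  670000 µL = 670000 × 10^-3 mL = 670
Sum: 525 + 2.59 + 670 = 1197.59

1197.59 mL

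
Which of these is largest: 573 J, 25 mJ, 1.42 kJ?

1.42 kJ

573 J = 573 J
25 mJ = 0.025 J
1.42 kJ = 1420 J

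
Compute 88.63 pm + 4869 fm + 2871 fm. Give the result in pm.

96.37 pm

In pm:
  88.63 pm → 88.63
  4869 fm = 4869 × 10^-3 pm = 4.869
  2871 fm = 2871 × 10^-3 pm = 2.871
Sum: 88.63 + 4.869 + 2.871 = 96.37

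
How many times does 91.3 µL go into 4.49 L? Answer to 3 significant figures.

(4.49) / (91.3 × 10^-6) = 0.04918 × 10^6

49200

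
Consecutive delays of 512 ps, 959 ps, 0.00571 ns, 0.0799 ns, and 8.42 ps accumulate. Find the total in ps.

1565.03 ps

In ps:
  512 ps → 512
  959 ps → 959
  0.00571 ns = 0.00571e3 ps = 5.71
  0.0799 ns = 0.0799e3 ps = 79.9
  8.42 ps → 8.42
Sum: 512 + 959 + 5.71 + 79.9 + 8.42 = 1565.03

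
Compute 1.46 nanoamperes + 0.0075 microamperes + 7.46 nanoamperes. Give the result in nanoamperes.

16.42 nanoamperes

In nanoamperes:
  1.46 nanoamperes → 1.46
  0.0075 microamperes = 0.0075e3 nanoamperes = 7.5
  7.46 nanoamperes → 7.46
Sum: 1.46 + 7.5 + 7.46 = 16.42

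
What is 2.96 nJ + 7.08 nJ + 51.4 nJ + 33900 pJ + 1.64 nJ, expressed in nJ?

In nJ:
  2.96 nJ → 2.96
  7.08 nJ → 7.08
  51.4 nJ → 51.4
  33900 pJ = 33900 × 10⁻³ nJ = 33.9
  1.64 nJ → 1.64
Sum: 2.96 + 7.08 + 51.4 + 33.9 + 1.64 = 96.98

96.98 nJ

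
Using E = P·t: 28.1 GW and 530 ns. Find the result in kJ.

28.1 × 10^9 × 530 × 10^-9 = 14893 J

14.893 kJ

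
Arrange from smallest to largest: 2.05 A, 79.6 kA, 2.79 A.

2.05 A = 2.05 A
79.6 kA = 79600 A
2.79 A = 2.79 A

2.05 A < 2.79 A < 79.6 kA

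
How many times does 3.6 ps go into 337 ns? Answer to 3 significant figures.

(337e-9) / (3.6e-12) = 93.61e3

93600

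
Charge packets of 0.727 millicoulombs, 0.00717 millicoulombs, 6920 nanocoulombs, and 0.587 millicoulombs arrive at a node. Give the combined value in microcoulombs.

1328.09 microcoulombs

In microcoulombs:
  0.727 millicoulombs = 0.727e3 microcoulombs = 727
  0.00717 millicoulombs = 0.00717e3 microcoulombs = 7.17
  6920 nanocoulombs = 6920e-3 microcoulombs = 6.92
  0.587 millicoulombs = 0.587e3 microcoulombs = 587
Sum: 727 + 7.17 + 6.92 + 587 = 1328.09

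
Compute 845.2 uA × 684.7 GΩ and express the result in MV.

845.2 × 10⁻⁶ × 684.7 × 10⁹ = 578708.44 × 10³ V

578.70844 MV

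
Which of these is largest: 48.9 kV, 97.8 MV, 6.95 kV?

97.8 MV

48.9 kV = 48900 V
97.8 MV = 97800000 V
6.95 kV = 6950 V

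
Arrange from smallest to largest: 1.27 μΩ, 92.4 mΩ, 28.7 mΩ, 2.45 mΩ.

1.27 μΩ < 2.45 mΩ < 28.7 mΩ < 92.4 mΩ

1.27 μΩ = 0.00000127 Ω
92.4 mΩ = 0.0924 Ω
28.7 mΩ = 0.0287 Ω
2.45 mΩ = 0.00245 Ω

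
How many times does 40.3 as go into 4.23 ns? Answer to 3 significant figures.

105000000

(4.23 × 10⁻⁹) / (40.3 × 10⁻¹⁸) = 0.105 × 10⁹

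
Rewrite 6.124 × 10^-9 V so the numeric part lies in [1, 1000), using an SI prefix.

6.124 nV

= 6.124 × 10^-9 V; 10^-9 is nano.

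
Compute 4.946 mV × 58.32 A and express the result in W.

0.28845072 W

4.946e-3 × 58.32 = 288.45072e-3 W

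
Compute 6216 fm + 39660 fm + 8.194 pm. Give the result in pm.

54.07 pm

In pm:
  6216 fm = 6216e-3 pm = 6.216
  39660 fm = 39660e-3 pm = 39.66
  8.194 pm → 8.194
Sum: 6.216 + 39.66 + 8.194 = 54.07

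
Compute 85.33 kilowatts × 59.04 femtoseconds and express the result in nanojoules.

5.0378832 nanojoules

85.33e3 × 59.04e-15 = 5037.8832e-12 J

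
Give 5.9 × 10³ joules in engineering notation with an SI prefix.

5.9 kilojoules

= 5.9 × 10³ joules; 10³ is kilo.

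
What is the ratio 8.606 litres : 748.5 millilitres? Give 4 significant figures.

(8.606) / (748.5e-3) = 0.011498e3

11.50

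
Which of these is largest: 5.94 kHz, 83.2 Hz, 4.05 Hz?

5.94 kHz = 5940 Hz
83.2 Hz = 83.2 Hz
4.05 Hz = 4.05 Hz

5.94 kHz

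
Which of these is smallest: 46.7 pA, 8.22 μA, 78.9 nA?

46.7 pA = 0.0000000000467 A
8.22 μA = 0.00000822 A
78.9 nA = 0.0000000789 A

46.7 pA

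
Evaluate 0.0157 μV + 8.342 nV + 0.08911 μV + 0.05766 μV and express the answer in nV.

In nV:
  0.0157 μV = 0.0157 × 10³ nV = 15.7
  8.342 nV → 8.342
  0.08911 μV = 0.08911 × 10³ nV = 89.11
  0.05766 μV = 0.05766 × 10³ nV = 57.66
Sum: 15.7 + 8.342 + 89.11 + 57.66 = 170.812

170.812 nV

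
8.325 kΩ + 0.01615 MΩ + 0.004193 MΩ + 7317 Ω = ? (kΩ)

In kΩ:
  8.325 kΩ → 8.325
  0.01615 MΩ = 0.01615e3 kΩ = 16.15
  0.004193 MΩ = 0.004193e3 kΩ = 4.193
  7317 Ω = 7317e-3 kΩ = 7.317
Sum: 8.325 + 16.15 + 4.193 + 7.317 = 35.985

35.985 kΩ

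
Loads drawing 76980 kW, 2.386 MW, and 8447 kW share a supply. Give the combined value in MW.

In MW:
  76980 kW = 76980e-3 MW = 76.98
  2.386 MW → 2.386
  8447 kW = 8447e-3 MW = 8.447
Sum: 76.98 + 2.386 + 8.447 = 87.813

87.813 MW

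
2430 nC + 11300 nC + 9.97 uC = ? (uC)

In uC:
  2430 nC = 2430 × 10⁻³ uC = 2.43
  11300 nC = 11300 × 10⁻³ uC = 11.3
  9.97 uC → 9.97
Sum: 2.43 + 11.3 + 9.97 = 23.7

23.7 uC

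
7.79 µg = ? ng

7790 ng

micro = 10⁻⁶, nano = 10⁻⁹; factor is 10³.
7.79 × 10³ = 7790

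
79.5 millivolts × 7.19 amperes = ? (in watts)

79.5 × 10^-3 × 7.19 = 571.605 × 10^-3 W

0.571605 watts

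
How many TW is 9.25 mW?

milli = 10⁻³, tera = 10¹²; factor is 10⁻¹⁵.
9.25 × 10⁻¹⁵ = 0.00000000000000925

0.00000000000000925 TW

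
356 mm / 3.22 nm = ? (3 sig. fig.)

111000000

(356 × 10⁻³) / (3.22 × 10⁻⁹) = 110.6 × 10⁶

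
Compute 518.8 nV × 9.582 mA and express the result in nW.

518.8 × 10⁻⁹ × 9.582 × 10⁻³ = 4971.1416 × 10⁻¹² W

4.9711416 nW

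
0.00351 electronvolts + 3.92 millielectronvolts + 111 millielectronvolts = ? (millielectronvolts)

In millielectronvolts:
  0.00351 electronvolts = 0.00351e3 millielectronvolts = 3.51
  3.92 millielectronvolts → 3.92
  111 millielectronvolts → 111
Sum: 3.51 + 3.92 + 111 = 118.43

118.43 millielectronvolts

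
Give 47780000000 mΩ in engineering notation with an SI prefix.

47.78 MΩ

= 47.78e6 Ω; 1e6 is mega.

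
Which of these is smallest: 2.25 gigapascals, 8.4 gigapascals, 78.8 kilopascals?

78.8 kilopascals

2.25 gigapascals = 2250000000 pascals
8.4 gigapascals = 8400000000 pascals
78.8 kilopascals = 78800 pascals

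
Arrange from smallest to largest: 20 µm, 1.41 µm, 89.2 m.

1.41 µm < 20 µm < 89.2 m

20 µm = 0.00002 m
1.41 µm = 0.00000141 m
89.2 m = 89.2 m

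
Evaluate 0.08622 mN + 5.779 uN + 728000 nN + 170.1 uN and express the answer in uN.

In uN:
  0.08622 mN = 0.08622 × 10³ uN = 86.22
  5.779 uN → 5.779
  728000 nN = 728000 × 10⁻³ uN = 728
  170.1 uN → 170.1
Sum: 86.22 + 5.779 + 728 + 170.1 = 990.099

990.099 uN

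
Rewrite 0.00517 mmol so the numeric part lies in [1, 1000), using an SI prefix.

5.17 µmol

= 5.17 × 10⁻⁶ mol; 10⁻⁶ is micro.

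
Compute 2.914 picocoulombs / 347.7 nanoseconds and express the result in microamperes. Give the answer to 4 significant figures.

8.381 microamperes

(2.914e-12) / (347.7e-9) = 0.00838079e-3 A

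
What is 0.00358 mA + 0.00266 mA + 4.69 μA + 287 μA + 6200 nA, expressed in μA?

In μA:
  0.00358 mA = 0.00358 × 10³ μA = 3.58
  0.00266 mA = 0.00266 × 10³ μA = 2.66
  4.69 μA → 4.69
  287 μA → 287
  6200 nA = 6200 × 10⁻³ μA = 6.2
Sum: 3.58 + 2.66 + 4.69 + 287 + 6.2 = 304.13

304.13 μA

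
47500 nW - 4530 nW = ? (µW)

42.97 µW

In µW:
  47500 nW = 47500e-3 µW = 47.5
  4530 nW = 4530e-3 µW = 4.53
Difference: 47.5 - 4.53 = 42.97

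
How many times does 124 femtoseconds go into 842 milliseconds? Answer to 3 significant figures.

6790000000000

(842 × 10^-3) / (124 × 10^-15) = 6.79 × 10^12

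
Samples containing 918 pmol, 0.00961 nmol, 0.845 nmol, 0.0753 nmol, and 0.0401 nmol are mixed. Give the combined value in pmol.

In pmol:
  918 pmol → 918
  0.00961 nmol = 0.00961 × 10^3 pmol = 9.61
  0.845 nmol = 0.845 × 10^3 pmol = 845
  0.0753 nmol = 0.0753 × 10^3 pmol = 75.3
  0.0401 nmol = 0.0401 × 10^3 pmol = 40.1
Sum: 918 + 9.61 + 845 + 75.3 + 40.1 = 1888.01

1888.01 pmol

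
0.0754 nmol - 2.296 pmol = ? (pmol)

73.104 pmol

In pmol:
  0.0754 nmol = 0.0754 × 10^3 pmol = 75.4
  2.296 pmol → 2.296
Difference: 75.4 - 2.296 = 73.104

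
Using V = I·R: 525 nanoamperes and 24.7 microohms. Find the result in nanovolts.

0.0129675 nanovolts

525 × 10⁻⁹ × 24.7 × 10⁻⁶ = 12967.5 × 10⁻¹⁵ V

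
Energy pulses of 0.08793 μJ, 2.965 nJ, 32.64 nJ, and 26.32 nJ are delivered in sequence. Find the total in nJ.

In nJ:
  0.08793 μJ = 0.08793 × 10³ nJ = 87.93
  2.965 nJ → 2.965
  32.64 nJ → 32.64
  26.32 nJ → 26.32
Sum: 87.93 + 2.965 + 32.64 + 26.32 = 149.855

149.855 nJ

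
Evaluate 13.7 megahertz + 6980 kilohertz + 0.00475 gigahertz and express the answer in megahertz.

25.43 megahertz

In megahertz:
  13.7 megahertz → 13.7
  6980 kilohertz = 6980 × 10⁻³ megahertz = 6.98
  0.00475 gigahertz = 0.00475 × 10³ megahertz = 4.75
Sum: 13.7 + 6.98 + 4.75 = 25.43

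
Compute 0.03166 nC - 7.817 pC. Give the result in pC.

23.843 pC

In pC:
  0.03166 nC = 0.03166 × 10³ pC = 31.66
  7.817 pC → 7.817
Difference: 31.66 - 7.817 = 23.843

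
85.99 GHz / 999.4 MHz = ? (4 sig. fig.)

86.04

(85.99 × 10^9) / (999.4 × 10^6) = 0.086042 × 10^3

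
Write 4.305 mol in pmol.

4305000000000 pmol

(no prefix) = 10⁰, pico = 10⁻¹²; factor is 10¹².
4.305 × 10¹² = 4305000000000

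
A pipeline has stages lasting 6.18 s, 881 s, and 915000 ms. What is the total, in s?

1802.18 s

In s:
  6.18 s → 6.18
  881 s → 881
  915000 ms = 915000 × 10^-3 s = 915
Sum: 6.18 + 881 + 915 = 1802.18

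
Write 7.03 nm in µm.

0.00703 µm

nano = 1e-9, micro = 1e-6; factor is 1e-3.
7.03 × 1e-3 = 0.00703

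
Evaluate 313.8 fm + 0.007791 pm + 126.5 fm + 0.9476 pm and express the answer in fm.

In fm:
  313.8 fm → 313.8
  0.007791 pm = 0.007791e3 fm = 7.791
  126.5 fm → 126.5
  0.9476 pm = 0.9476e3 fm = 947.6
Sum: 313.8 + 7.791 + 126.5 + 947.6 = 1395.691

1395.691 fm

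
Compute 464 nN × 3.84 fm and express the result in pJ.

464 × 10^-9 × 3.84 × 10^-15 = 1781.76 × 10^-24 J

0.00000000178176 pJ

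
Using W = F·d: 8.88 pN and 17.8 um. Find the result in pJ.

0.000158064 pJ

8.88 × 10⁻¹² × 17.8 × 10⁻⁶ = 158.064 × 10⁻¹⁸ J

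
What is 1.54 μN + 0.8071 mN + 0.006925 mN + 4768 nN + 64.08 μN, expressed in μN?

In μN:
  1.54 μN → 1.54
  0.8071 mN = 0.8071e3 μN = 807.1
  0.006925 mN = 0.006925e3 μN = 6.925
  4768 nN = 4768e-3 μN = 4.768
  64.08 μN → 64.08
Sum: 1.54 + 807.1 + 6.925 + 4.768 + 64.08 = 884.413

884.413 μN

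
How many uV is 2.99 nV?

0.00299 uV

nano = 10⁻⁹, micro = 10⁻⁶; factor is 10⁻³.
2.99 × 10⁻³ = 0.00299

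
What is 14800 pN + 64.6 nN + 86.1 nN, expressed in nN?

In nN:
  14800 pN = 14800e-3 nN = 14.8
  64.6 nN → 64.6
  86.1 nN → 86.1
Sum: 14.8 + 64.6 + 86.1 = 165.5

165.5 nN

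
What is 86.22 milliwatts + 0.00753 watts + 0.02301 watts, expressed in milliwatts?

116.76 milliwatts

In milliwatts:
  86.22 milliwatts → 86.22
  0.00753 watts = 0.00753e3 milliwatts = 7.53
  0.02301 watts = 0.02301e3 milliwatts = 23.01
Sum: 86.22 + 7.53 + 23.01 = 116.76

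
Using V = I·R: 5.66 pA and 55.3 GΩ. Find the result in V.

0.312998 V

5.66e-12 × 55.3e9 = 312.998e-3 V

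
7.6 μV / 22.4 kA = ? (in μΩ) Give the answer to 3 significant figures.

0.000339 μΩ

(7.6e-6) / (22.4e3) = 0.33929e-9 Ω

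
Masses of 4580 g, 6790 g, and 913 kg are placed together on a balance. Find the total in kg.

In kg:
  4580 g = 4580 × 10⁻³ kg = 4.58
  6790 g = 6790 × 10⁻³ kg = 6.79
  913 kg → 913
Sum: 4.58 + 6.79 + 913 = 924.37

924.37 kg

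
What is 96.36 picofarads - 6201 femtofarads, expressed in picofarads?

90.159 picofarads

In picofarads:
  96.36 picofarads → 96.36
  6201 femtofarads = 6201 × 10^-3 picofarads = 6.201
Difference: 96.36 - 6.201 = 90.159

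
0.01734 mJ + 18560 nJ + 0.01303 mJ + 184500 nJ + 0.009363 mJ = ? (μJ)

242.793 μJ

In μJ:
  0.01734 mJ = 0.01734 × 10³ μJ = 17.34
  18560 nJ = 18560 × 10⁻³ μJ = 18.56
  0.01303 mJ = 0.01303 × 10³ μJ = 13.03
  184500 nJ = 184500 × 10⁻³ μJ = 184.5
  0.009363 mJ = 0.009363 × 10³ μJ = 9.363
Sum: 17.34 + 18.56 + 13.03 + 184.5 + 9.363 = 242.793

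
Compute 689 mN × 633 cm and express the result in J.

4.36137 J

689 × 10⁻³ × 633 × 10⁻² = 436137 × 10⁻⁵ J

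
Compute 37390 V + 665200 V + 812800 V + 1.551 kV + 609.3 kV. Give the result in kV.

In kV:
  37390 V = 37390 × 10^-3 kV = 37.39
  665200 V = 665200 × 10^-3 kV = 665.2
  812800 V = 812800 × 10^-3 kV = 812.8
  1.551 kV → 1.551
  609.3 kV → 609.3
Sum: 37.39 + 665.2 + 812.8 + 1.551 + 609.3 = 2126.241

2126.241 kV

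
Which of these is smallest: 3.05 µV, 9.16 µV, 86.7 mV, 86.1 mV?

3.05 µV

3.05 µV = 0.00000305 V
9.16 µV = 0.00000916 V
86.7 mV = 0.0867 V
86.1 mV = 0.0861 V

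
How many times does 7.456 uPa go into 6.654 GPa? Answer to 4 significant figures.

892400000000000

(6.654e9) / (7.456e-6) = 0.89244e15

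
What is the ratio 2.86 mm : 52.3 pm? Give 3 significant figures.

54700000

(2.86e-3) / (52.3e-12) = 0.05468e9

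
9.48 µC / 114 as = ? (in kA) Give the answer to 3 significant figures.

83200000 kA

(9.48 × 10^-6) / (114 × 10^-18) = 0.083158 × 10^12 A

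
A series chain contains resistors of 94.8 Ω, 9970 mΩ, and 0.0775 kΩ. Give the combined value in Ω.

182.27 Ω

In Ω:
  94.8 Ω → 94.8
  9970 mΩ = 9970e-3 Ω = 9.97
  0.0775 kΩ = 0.0775e3 Ω = 77.5
Sum: 94.8 + 9.97 + 77.5 = 182.27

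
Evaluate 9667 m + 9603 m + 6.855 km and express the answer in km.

26.125 km

In km:
  9667 m = 9667 × 10^-3 km = 9.667
  9603 m = 9603 × 10^-3 km = 9.603
  6.855 km → 6.855
Sum: 9.667 + 9.603 + 6.855 = 26.125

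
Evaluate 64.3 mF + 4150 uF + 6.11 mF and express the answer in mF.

74.56 mF

In mF:
  64.3 mF → 64.3
  4150 uF = 4150 × 10⁻³ mF = 4.15
  6.11 mF → 6.11
Sum: 64.3 + 4.15 + 6.11 = 74.56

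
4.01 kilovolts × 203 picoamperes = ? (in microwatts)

4.01e3 × 203e-12 = 814.03e-9 W

0.81403 microwatts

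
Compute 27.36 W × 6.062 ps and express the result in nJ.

0.16585632 nJ

27.36 × 6.062 × 10^-12 = 165.85632 × 10^-12 J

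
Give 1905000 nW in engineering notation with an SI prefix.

1.905 mW

= 1.905 × 10⁻³ W; 10⁻³ is milli.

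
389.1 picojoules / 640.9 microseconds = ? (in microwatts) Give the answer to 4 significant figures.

(389.1e-12) / (640.9e-6) = 0.607115e-6 W

0.6071 microwatts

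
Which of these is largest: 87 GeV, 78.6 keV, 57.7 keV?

87 GeV

87 GeV = 87000000000 eV
78.6 keV = 78600 eV
57.7 keV = 57700 eV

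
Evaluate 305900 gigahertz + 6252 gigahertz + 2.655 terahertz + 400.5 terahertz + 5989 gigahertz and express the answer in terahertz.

In terahertz:
  305900 gigahertz = 305900 × 10⁻³ terahertz = 305.9
  6252 gigahertz = 6252 × 10⁻³ terahertz = 6.252
  2.655 terahertz → 2.655
  400.5 terahertz → 400.5
  5989 gigahertz = 5989 × 10⁻³ terahertz = 5.989
Sum: 305.9 + 6.252 + 2.655 + 400.5 + 5.989 = 721.296

721.296 terahertz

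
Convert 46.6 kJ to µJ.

46600000000 µJ

kilo = 10³, micro = 10⁻⁶; factor is 10⁹.
46.6 × 10⁹ = 46600000000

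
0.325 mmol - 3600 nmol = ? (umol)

321.4 umol

In umol:
  0.325 mmol = 0.325 × 10^3 umol = 325
  3600 nmol = 3600 × 10^-3 umol = 3.6
Difference: 325 - 3.6 = 321.4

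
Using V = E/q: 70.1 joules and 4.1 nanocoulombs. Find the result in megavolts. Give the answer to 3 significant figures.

(70.1) / (4.1 × 10^-9) = 17.098 × 10^9 V

17100 megavolts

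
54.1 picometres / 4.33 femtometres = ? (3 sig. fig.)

12500

(54.1e-12) / (4.33e-15) = 12.49e3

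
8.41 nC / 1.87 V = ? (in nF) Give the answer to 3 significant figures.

(8.41 × 10^-9) / (1.87) = 4.4973 × 10^-9 F

4.50 nF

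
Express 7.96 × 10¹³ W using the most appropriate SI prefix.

79.6 TW

= 79.6 × 10¹² W; 10¹² is tera.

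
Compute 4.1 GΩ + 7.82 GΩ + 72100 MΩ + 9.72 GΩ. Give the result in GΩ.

In GΩ:
  4.1 GΩ → 4.1
  7.82 GΩ → 7.82
  72100 MΩ = 72100e-3 GΩ = 72.1
  9.72 GΩ → 9.72
Sum: 4.1 + 7.82 + 72.1 + 9.72 = 93.74

93.74 GΩ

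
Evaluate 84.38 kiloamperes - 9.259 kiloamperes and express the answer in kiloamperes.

75.121 kiloamperes

In kiloamperes:
  84.38 kiloamperes → 84.38
  9.259 kiloamperes → 9.259
Difference: 84.38 - 9.259 = 75.121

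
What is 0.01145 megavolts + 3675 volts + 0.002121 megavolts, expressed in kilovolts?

In kilovolts:
  0.01145 megavolts = 0.01145 × 10^3 kilovolts = 11.45
  3675 volts = 3675 × 10^-3 kilovolts = 3.675
  0.002121 megavolts = 0.002121 × 10^3 kilovolts = 2.121
Sum: 11.45 + 3.675 + 2.121 = 17.246

17.246 kilovolts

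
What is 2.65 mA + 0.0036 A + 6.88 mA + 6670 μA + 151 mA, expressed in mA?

170.8 mA

In mA:
  2.65 mA → 2.65
  0.0036 A = 0.0036e3 mA = 3.6
  6.88 mA → 6.88
  6670 μA = 6670e-3 mA = 6.67
  151 mA → 151
Sum: 2.65 + 3.6 + 6.88 + 6.67 + 151 = 170.8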